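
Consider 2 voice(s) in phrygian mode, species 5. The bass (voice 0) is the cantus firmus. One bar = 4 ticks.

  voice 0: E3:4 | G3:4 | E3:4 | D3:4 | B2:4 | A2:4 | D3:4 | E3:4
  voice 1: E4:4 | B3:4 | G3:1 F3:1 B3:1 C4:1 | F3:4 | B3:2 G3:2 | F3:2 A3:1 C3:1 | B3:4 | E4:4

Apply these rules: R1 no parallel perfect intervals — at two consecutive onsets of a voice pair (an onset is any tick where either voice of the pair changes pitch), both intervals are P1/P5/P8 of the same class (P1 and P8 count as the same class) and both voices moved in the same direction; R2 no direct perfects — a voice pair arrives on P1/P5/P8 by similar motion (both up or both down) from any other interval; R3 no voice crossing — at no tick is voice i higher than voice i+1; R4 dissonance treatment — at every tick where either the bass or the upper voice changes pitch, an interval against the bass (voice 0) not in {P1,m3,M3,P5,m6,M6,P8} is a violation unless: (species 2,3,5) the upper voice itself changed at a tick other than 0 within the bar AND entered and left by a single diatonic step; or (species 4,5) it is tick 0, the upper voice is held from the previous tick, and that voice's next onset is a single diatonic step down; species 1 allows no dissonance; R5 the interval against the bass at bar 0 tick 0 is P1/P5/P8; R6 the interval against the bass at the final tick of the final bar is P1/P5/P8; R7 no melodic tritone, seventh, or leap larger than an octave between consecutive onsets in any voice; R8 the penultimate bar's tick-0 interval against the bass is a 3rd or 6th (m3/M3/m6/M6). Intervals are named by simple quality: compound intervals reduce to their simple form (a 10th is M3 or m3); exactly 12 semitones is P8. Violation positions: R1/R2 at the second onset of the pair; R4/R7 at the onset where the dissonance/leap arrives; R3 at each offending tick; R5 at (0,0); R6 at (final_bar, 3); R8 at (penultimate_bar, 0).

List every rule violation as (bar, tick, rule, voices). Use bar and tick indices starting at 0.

(2, 1, R4, (0, 1))
(2, 2, R7, (1,))
(4, 0, R7, (1,))
(6, 0, R7, (1,))
(7, 0, R2, (0, 1))

bar 0: v0=E3 v1=E4 downbeat P8
bar 1: v0=G3 v1=B3 downbeat M3
bar 2: v0=E3 v1=G3 downbeat m3
bar 3: v0=D3 v1=F3 downbeat m3
bar 4: v0=B2 v1=B3 downbeat P8
bar 5: v0=A2 v1=F3 downbeat m6
bar 6: v0=D3 v1=B3 downbeat M6
bar 7: v0=E3 v1=E4 downbeat P8
  -> R4 @ bar 2 tick 1 v(0, 1): E3/F3 m2 untreated
  -> R7 @ bar 2 tick 2 v(1,): F3->B3 leap 6st
  -> R7 @ bar 4 tick 0 v(1,): F3->B3 leap 6st
  -> R7 @ bar 6 tick 0 v(1,): C3->B3 leap 11st
  -> R2 @ bar 7 tick 0 v(0, 1): D3/B3 M6 -> E3/E4 P8 similar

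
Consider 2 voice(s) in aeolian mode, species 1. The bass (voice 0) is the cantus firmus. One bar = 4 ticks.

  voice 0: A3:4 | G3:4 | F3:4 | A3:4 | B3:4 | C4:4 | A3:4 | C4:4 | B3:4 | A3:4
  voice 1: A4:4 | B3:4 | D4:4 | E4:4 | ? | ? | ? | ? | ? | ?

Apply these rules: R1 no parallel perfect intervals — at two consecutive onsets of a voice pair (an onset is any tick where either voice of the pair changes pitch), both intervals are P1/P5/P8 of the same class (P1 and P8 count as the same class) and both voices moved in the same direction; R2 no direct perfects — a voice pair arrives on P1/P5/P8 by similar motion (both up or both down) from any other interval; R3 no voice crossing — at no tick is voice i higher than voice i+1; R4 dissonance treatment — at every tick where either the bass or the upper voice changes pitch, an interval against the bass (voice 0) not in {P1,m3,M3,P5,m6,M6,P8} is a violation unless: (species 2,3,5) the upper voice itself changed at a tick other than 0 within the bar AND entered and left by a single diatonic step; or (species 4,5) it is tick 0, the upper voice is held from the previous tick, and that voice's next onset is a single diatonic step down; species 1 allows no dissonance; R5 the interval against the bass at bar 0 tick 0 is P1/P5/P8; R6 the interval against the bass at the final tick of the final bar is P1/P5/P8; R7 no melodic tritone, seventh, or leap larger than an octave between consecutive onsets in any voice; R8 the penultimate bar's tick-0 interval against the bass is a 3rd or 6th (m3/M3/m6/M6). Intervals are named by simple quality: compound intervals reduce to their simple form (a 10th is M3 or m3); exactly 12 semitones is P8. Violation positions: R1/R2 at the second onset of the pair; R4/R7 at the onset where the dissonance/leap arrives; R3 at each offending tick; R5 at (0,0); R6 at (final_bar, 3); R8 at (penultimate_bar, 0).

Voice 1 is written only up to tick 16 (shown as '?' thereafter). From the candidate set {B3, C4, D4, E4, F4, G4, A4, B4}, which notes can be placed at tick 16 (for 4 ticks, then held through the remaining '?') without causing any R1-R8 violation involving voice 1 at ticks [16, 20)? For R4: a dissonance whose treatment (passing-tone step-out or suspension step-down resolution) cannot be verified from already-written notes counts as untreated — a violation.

B3: legal
C4: violates R4
D4: legal
E4: violates R4
F4: violates R4
G4: legal
A4: violates R4
B4: violates R2

{B3, D4, G4}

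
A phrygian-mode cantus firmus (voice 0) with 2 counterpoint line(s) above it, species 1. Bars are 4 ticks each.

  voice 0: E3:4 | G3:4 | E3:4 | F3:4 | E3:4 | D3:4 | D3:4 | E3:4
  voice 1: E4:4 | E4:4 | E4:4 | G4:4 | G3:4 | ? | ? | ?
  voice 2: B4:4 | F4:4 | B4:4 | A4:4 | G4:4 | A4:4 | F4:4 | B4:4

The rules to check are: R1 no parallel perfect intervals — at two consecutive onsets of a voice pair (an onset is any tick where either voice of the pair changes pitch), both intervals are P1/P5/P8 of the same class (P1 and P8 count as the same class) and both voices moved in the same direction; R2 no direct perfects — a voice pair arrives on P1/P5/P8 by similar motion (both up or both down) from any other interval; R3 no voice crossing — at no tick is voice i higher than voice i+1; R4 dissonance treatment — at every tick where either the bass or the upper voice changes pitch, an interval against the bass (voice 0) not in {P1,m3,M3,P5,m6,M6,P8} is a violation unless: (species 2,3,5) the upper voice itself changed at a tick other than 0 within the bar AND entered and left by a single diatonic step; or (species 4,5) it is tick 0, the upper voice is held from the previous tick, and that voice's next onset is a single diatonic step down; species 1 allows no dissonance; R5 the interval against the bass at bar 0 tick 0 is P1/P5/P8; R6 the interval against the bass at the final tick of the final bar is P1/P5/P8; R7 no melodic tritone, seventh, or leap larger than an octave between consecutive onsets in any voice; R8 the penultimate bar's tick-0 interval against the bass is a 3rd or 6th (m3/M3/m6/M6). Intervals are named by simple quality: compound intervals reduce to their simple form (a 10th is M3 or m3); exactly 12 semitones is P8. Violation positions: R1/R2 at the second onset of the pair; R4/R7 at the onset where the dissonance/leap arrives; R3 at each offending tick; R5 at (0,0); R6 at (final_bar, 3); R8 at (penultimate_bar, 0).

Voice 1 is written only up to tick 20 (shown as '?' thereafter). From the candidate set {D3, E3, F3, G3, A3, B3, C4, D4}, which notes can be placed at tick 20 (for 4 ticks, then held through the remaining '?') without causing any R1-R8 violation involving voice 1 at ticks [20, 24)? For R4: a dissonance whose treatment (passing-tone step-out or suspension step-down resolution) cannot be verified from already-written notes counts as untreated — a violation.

D3: violates R2
E3: violates R4
F3: legal
G3: violates R4
A3: violates R1
B3: legal
C4: violates R4
D4: violates R2

{B3, F3}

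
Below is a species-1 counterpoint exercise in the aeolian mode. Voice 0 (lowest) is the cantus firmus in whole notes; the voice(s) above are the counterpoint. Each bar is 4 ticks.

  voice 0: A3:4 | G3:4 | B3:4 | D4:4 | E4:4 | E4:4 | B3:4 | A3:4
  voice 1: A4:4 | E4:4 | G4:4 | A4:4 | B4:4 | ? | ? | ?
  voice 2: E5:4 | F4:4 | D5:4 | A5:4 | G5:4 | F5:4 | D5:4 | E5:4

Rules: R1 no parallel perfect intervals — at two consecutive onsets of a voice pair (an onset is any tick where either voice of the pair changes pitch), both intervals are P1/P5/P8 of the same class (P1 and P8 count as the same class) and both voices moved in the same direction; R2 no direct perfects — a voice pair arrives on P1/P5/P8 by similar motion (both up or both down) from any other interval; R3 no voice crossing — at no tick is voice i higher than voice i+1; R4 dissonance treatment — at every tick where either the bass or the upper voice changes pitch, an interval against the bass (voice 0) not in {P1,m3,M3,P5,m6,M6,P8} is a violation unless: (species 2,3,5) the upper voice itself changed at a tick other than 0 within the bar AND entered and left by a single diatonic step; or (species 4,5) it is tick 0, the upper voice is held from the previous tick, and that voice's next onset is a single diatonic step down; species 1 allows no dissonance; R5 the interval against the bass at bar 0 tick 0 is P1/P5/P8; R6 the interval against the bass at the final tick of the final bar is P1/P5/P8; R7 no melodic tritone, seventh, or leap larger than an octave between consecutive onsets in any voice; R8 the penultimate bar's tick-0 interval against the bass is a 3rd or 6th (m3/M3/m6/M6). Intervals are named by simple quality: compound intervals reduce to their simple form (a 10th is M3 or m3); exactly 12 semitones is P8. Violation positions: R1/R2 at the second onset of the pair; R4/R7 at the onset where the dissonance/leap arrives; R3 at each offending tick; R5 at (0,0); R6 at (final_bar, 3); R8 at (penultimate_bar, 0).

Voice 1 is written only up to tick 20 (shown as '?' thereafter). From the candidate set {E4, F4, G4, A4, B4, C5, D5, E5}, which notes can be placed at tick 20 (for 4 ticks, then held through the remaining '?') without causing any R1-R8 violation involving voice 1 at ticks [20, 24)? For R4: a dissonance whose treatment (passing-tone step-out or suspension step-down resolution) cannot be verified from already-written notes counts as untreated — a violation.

E4: legal
F4: violates R2,R4,R7
G4: legal
A4: violates R4
B4: legal
C5: legal
D5: violates R4
E5: legal

{B4, C5, E4, E5, G4}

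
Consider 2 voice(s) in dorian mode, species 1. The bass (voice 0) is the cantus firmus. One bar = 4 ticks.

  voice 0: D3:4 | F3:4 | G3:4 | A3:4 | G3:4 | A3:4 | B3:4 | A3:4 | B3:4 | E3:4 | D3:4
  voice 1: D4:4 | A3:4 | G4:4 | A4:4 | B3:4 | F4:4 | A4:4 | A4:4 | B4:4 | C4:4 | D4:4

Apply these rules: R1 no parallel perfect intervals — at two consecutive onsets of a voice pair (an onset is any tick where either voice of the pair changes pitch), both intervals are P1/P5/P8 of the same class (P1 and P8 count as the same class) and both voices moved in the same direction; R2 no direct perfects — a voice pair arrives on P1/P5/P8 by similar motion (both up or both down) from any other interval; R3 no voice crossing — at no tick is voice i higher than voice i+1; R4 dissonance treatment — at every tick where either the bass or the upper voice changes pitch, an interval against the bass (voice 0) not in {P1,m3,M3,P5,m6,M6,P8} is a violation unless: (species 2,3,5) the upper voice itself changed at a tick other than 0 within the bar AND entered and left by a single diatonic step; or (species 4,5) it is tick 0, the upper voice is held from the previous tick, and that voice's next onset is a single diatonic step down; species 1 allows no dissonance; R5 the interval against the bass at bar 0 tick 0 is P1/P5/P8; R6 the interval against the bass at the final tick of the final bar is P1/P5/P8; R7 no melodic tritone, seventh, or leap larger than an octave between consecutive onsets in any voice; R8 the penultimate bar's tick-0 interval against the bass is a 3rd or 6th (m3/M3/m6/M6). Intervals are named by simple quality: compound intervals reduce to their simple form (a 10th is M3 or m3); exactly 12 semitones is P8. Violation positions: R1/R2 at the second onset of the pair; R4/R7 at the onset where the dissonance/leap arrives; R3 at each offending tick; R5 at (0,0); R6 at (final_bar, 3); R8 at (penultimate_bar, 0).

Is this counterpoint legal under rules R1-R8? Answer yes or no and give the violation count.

bar 0: v0=D3 v1=D4 (P8)
bar 1: v0=F3 v1=A3 (M3)
bar 2: v0=G3 v1=G4 (P8)
bar 3: v0=A3 v1=A4 (P8)
bar 4: v0=G3 v1=B3 (M3)
bar 5: v0=A3 v1=F4 (m6)
bar 6: v0=B3 v1=A4 (m7)
bar 7: v0=A3 v1=A4 (P8)
bar 8: v0=B3 v1=B4 (P8)
bar 9: v0=E3 v1=C4 (m6)
bar 10: v0=D3 v1=D4 (P8)
  R2 @ bar2.0: F3/A3 M3 -> G3/G4 P8 similar
  R7 @ bar2.0: A3->G4 leap 10st
  R1 @ bar3.0: G3/G4 P8 -> A3/A4 P8 similar
  R7 @ bar4.0: A4->B3 leap 10st
  R7 @ bar5.0: B3->F4 leap 6st
  R4 @ bar6.0: B3/A4 m7 untreated
  R1 @ bar8.0: A3/A4 P8 -> B3/B4 P8 similar
  R7 @ bar9.0: B4->C4 leap 11st

No (8 violations)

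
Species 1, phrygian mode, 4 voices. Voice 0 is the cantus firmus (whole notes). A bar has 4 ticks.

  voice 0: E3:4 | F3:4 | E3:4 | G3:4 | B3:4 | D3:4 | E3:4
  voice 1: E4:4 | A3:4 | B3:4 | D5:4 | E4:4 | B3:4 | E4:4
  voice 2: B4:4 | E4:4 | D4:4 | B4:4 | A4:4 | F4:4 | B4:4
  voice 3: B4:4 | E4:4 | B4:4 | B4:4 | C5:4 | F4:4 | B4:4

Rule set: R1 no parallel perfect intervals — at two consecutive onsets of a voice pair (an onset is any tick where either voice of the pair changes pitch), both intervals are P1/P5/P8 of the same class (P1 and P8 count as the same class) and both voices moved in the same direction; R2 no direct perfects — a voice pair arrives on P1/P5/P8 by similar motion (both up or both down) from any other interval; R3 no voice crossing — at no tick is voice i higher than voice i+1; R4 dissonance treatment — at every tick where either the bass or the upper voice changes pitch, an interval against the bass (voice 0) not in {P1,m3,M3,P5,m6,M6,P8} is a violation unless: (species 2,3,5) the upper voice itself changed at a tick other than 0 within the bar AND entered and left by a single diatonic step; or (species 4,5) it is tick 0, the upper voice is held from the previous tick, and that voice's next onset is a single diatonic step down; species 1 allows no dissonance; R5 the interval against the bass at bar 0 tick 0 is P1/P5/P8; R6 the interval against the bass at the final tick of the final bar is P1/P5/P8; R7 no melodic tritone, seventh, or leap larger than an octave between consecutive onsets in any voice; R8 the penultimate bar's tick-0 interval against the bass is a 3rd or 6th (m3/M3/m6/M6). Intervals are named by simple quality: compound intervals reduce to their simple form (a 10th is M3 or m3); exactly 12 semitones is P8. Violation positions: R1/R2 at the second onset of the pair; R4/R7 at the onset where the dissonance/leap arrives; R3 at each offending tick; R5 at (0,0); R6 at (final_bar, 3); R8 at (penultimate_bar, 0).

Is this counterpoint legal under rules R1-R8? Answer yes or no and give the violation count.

bar 0: v0=E3 v1=E4 v2=B4 v3=B4 (P5)
bar 1: v0=F3 v1=A3 v2=E4 v3=E4 (M7)
bar 2: v0=E3 v1=B3 v2=D4 v3=B4 (P5)
bar 3: v0=G3 v1=D5 v2=B4 v3=B4 (M3)
bar 4: v0=B3 v1=E4 v2=A4 v3=C5 (m2)
bar 5: v0=D3 v1=B3 v2=F4 v3=F4 (m3)
bar 6: v0=E3 v1=E4 v2=B4 v3=B4 (P5)
  R1 @ bar1.0: E4/B4 P5 -> A3/E4 P5 similar
  R1 @ bar1.0: E4/B4 P5 -> A3/E4 P5 similar
  R1 @ bar1.0: B4/B4 P1 -> E4/E4 P1 similar
  R4 @ bar1.0: F3/E4 M7 untreated
  R4 @ bar1.0: F3/E4 M7 untreated
  R2 @ bar2.0: A3/E4 P5 -> B3/B4 P8 similar
  R4 @ bar2.0: E3/D4 m7 untreated
  R1 @ bar3.0: E3/B3 P5 -> G3/D5 P5 similar
  R3 @ bar3.0: D5 above B4
  R7 @ bar3.0: B3->D5 leap 15st
  R3 @ bar3.1: D5 above B4
  R3 @ bar3.2: D5 above B4
  R3 @ bar3.3: D5 above B4
  R4 @ bar4.0: B3/E4 P4 untreated
  R4 @ bar4.0: B3/A4 m7 untreated
  R4 @ bar4.0: B3/C5 m2 untreated
  R7 @ bar4.0: D5->E4 leap 10st
  R2 @ bar5.0: A4/C5 m3 -> F4/F4 P1 similar
  R1 @ bar6.0: F4/F4 P1 -> B4/B4 P1 similar
  R2 @ bar6.0: D3/B3 M6 -> E3/E4 P8 similar
  R2 @ bar6.0: D3/F4 m3 -> E3/B4 P5 similar
  R2 @ bar6.0: D3/F4 m3 -> E3/B4 P5 similar
  R2 @ bar6.0: B3/F4 TT -> E4/B4 P5 similar
  R2 @ bar6.0: B3/F4 TT -> E4/B4 P5 similar
  R7 @ bar6.0: F4->B4 leap 6st
  R7 @ bar6.0: F4->B4 leap 6st

No (26 violations)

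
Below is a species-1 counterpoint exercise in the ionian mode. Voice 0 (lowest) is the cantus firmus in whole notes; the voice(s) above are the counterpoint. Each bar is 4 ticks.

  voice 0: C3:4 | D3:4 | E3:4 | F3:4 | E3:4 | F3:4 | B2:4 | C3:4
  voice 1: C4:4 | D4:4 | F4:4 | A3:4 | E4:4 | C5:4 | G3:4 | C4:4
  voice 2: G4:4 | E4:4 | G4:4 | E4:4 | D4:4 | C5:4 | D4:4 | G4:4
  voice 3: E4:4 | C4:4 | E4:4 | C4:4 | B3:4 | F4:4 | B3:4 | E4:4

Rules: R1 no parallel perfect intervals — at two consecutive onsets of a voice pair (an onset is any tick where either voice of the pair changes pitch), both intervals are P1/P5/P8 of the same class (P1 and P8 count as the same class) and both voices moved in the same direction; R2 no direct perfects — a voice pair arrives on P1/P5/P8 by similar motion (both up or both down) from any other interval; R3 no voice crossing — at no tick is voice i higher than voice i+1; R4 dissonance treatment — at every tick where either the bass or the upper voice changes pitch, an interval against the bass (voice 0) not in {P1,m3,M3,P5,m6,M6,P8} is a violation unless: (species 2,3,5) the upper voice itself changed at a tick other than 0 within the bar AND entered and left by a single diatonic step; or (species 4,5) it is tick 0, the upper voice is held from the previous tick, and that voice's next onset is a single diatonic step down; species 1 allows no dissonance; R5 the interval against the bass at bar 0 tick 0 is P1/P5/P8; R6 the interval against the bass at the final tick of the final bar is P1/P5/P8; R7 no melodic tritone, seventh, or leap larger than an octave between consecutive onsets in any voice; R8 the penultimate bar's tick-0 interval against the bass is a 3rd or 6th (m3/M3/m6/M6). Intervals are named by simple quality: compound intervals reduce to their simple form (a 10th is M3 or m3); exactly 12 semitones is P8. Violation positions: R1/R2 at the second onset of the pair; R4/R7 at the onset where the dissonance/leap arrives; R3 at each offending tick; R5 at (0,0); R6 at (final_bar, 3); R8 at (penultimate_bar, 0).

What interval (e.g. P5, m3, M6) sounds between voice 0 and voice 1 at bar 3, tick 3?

voice 0=F3 voice 1=A3 -> M3

M3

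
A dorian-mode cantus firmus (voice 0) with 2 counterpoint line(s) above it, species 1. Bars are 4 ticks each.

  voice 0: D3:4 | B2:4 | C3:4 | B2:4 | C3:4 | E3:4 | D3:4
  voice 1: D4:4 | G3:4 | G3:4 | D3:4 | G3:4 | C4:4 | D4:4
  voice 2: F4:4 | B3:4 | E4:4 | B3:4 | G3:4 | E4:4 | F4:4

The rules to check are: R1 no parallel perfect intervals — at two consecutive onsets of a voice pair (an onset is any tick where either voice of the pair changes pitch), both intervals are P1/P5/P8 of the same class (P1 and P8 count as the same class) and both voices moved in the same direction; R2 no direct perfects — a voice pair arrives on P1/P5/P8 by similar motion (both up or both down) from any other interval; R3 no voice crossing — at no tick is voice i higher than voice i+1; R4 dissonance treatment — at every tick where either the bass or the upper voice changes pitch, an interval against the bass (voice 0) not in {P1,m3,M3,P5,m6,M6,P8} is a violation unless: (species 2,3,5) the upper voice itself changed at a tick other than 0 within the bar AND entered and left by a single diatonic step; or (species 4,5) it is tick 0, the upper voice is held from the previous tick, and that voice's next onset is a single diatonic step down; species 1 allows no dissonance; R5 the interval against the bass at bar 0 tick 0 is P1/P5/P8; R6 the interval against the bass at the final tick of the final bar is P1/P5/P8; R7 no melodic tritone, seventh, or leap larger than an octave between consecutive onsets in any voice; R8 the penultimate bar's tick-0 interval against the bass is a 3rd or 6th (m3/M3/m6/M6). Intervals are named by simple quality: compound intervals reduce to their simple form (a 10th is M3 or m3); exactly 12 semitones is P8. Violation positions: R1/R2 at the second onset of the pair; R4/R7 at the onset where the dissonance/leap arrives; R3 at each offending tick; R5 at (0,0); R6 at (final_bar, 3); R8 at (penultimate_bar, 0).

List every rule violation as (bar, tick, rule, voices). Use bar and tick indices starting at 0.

bar 0: v0=D3 v1=D4 v2=F4 downbeat m3
bar 1: v0=B2 v1=G3 v2=B3 downbeat P8
bar 2: v0=C3 v1=G3 v2=E4 downbeat M3
bar 3: v0=B2 v1=D3 v2=B3 downbeat P8
bar 4: v0=C3 v1=G3 v2=G3 downbeat P5
bar 5: v0=E3 v1=C4 v2=E4 downbeat P8
bar 6: v0=D3 v1=D4 v2=F4 downbeat m3
  -> R5 @ bar 0 tick 0 v(0, 2): opens on m3
  -> R2 @ bar 1 tick 0 v(0, 2): D3/F4 m3 -> B2/B3 P8 similar
  -> R7 @ bar 1 tick 0 v(2,): F4->B3 leap 6st
  -> R2 @ bar 3 tick 0 v(0, 2): C3/E4 M3 -> B2/B3 P8 similar
  -> R2 @ bar 4 tick 0 v(0, 1): B2/D3 m3 -> C3/G3 P5 similar
  -> R2 @ bar 5 tick 0 v(0, 2): C3/G3 P5 -> E3/E4 P8 similar
  -> R8 @ bar 5 tick 0 v(0, 2): penult P8 not 3rd/6th
  -> R6 @ bar 6 tick 3 v(0, 2): closes on m3

(0, 0, R5, (0, 2))
(1, 0, R2, (0, 2))
(1, 0, R7, (2,))
(3, 0, R2, (0, 2))
(4, 0, R2, (0, 1))
(5, 0, R2, (0, 2))
(5, 0, R8, (0, 2))
(6, 3, R6, (0, 2))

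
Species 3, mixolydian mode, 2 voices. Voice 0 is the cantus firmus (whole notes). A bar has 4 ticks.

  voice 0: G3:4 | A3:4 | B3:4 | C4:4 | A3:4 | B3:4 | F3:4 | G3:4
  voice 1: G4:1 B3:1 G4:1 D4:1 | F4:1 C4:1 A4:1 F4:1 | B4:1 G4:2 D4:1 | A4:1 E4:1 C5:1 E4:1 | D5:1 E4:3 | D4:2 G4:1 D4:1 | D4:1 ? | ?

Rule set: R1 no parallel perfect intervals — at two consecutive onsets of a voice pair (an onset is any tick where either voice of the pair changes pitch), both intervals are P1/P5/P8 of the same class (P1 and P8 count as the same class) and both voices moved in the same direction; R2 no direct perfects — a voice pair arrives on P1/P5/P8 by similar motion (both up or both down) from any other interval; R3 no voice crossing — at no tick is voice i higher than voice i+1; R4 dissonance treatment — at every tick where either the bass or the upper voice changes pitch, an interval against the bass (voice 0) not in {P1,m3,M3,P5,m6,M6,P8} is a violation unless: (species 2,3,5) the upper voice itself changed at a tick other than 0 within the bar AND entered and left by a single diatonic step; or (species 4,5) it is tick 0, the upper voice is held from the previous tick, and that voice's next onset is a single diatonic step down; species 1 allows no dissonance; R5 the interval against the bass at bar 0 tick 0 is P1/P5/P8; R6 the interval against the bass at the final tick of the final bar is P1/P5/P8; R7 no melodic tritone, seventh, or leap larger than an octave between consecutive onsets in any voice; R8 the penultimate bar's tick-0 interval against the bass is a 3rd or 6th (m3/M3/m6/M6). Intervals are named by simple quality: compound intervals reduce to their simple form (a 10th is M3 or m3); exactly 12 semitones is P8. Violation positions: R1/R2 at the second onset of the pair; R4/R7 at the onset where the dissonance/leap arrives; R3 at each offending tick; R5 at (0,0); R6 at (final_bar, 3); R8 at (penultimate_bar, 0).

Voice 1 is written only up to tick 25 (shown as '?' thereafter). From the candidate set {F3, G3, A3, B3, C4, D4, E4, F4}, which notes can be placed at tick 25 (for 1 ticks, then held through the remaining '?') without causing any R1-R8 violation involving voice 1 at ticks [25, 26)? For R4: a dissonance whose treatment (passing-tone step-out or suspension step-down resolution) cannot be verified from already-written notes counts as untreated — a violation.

{A3, C4, D4, F3, F4}

F3: legal
G3: violates R4
A3: legal
B3: violates R4
C4: legal
D4: legal
E4: violates R4
F4: legal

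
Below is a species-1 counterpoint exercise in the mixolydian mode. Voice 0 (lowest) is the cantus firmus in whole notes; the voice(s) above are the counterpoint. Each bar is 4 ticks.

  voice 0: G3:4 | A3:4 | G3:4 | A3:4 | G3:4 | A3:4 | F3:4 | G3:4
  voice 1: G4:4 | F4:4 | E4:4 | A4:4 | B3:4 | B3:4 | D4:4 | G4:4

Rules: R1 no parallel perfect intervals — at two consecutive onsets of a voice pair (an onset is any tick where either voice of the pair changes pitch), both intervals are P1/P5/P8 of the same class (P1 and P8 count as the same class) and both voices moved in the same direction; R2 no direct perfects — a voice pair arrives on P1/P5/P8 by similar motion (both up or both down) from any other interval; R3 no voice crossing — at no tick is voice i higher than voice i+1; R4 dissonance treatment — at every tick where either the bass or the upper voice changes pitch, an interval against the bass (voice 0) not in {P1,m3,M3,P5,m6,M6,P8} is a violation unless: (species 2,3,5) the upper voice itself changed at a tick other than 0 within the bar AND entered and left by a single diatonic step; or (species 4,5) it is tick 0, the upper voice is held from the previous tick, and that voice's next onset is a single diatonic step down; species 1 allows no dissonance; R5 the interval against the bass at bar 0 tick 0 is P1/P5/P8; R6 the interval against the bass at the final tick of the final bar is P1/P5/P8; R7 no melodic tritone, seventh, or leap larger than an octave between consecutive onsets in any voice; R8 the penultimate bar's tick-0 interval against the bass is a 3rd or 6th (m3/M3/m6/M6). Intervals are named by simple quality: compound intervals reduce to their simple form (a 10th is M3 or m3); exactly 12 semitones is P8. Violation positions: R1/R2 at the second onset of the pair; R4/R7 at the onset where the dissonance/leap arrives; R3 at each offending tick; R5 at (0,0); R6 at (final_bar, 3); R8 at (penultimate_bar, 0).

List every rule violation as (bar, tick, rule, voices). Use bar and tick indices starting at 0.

bar 0: v0=G3 v1=G4 downbeat P8
bar 1: v0=A3 v1=F4 downbeat m6
bar 2: v0=G3 v1=E4 downbeat M6
bar 3: v0=A3 v1=A4 downbeat P8
bar 4: v0=G3 v1=B3 downbeat M3
bar 5: v0=A3 v1=B3 downbeat M2
bar 6: v0=F3 v1=D4 downbeat M6
bar 7: v0=G3 v1=G4 downbeat P8
  -> R2 @ bar 3 tick 0 v(0, 1): G3/E4 M6 -> A3/A4 P8 similar
  -> R7 @ bar 4 tick 0 v(1,): A4->B3 leap 10st
  -> R4 @ bar 5 tick 0 v(0, 1): A3/B3 M2 untreated
  -> R2 @ bar 7 tick 0 v(0, 1): F3/D4 M6 -> G3/G4 P8 similar

(3, 0, R2, (0, 1))
(4, 0, R7, (1,))
(5, 0, R4, (0, 1))
(7, 0, R2, (0, 1))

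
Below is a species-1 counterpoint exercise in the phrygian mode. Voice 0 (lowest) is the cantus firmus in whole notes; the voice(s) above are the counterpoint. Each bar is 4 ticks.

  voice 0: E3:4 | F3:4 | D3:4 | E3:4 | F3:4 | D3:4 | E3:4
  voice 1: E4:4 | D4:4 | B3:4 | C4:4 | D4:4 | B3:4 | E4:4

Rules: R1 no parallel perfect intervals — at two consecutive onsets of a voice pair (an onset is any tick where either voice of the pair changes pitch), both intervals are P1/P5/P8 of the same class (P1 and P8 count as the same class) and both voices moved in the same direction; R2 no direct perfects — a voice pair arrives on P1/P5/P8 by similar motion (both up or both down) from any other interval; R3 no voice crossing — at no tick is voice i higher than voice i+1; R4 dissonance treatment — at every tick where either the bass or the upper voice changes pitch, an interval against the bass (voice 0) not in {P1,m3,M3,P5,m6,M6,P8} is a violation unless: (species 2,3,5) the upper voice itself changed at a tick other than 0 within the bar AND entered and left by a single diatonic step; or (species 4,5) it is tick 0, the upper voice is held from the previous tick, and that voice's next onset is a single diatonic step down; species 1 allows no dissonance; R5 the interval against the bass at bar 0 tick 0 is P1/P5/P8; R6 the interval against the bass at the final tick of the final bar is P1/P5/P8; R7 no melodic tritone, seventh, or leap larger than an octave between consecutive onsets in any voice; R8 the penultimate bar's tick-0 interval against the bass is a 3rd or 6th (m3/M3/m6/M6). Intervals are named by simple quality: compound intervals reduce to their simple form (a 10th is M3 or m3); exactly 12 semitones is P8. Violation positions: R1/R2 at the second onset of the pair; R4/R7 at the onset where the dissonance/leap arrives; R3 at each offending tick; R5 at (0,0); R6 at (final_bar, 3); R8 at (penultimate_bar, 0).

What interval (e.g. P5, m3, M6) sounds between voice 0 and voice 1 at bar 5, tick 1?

voice 0=D3 voice 1=B3 -> M6

M6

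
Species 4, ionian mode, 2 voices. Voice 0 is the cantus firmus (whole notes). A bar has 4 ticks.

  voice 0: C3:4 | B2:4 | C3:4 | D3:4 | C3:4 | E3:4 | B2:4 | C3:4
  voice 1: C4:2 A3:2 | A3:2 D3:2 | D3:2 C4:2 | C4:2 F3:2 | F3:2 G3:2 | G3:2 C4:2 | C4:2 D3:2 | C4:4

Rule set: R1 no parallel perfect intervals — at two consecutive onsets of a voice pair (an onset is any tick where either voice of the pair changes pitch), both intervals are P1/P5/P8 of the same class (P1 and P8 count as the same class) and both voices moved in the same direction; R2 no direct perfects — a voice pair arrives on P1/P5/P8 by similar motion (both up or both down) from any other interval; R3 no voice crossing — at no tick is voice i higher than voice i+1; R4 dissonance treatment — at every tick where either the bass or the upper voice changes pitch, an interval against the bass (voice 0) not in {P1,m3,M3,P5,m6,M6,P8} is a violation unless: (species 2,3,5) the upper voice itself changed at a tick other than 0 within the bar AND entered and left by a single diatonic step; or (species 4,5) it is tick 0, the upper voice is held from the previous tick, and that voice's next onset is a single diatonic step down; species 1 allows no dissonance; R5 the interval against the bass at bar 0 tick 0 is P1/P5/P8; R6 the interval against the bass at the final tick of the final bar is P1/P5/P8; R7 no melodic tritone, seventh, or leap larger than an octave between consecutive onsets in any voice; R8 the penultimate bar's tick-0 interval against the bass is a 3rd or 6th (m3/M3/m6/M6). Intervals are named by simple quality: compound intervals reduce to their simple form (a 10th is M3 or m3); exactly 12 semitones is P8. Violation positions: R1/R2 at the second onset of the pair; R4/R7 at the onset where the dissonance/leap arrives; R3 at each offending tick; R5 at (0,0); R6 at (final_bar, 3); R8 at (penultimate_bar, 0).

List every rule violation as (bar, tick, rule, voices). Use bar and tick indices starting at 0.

bar 0: v0=C3 v1=C4 downbeat P8
bar 1: v0=B2 v1=A3 downbeat m7
bar 2: v0=C3 v1=D3 downbeat M2
bar 3: v0=D3 v1=C4 downbeat m7
bar 4: v0=C3 v1=F3 downbeat P4
bar 5: v0=E3 v1=G3 downbeat m3
bar 6: v0=B2 v1=C4 downbeat m2
bar 7: v0=C3 v1=C4 downbeat P8
  -> R4 @ bar 1 tick 0 v(0, 1): B2/A3 m7 untreated
  -> R4 @ bar 2 tick 0 v(0, 1): C3/D3 M2 untreated
  -> R7 @ bar 2 tick 2 v(1,): D3->C4 leap 10st
  -> R4 @ bar 3 tick 0 v(0, 1): D3/C4 m7 untreated
  -> R4 @ bar 4 tick 0 v(0, 1): C3/F3 P4 untreated
  -> R4 @ bar 6 tick 0 v(0, 1): B2/C4 m2 untreated
  -> R8 @ bar 6 tick 0 v(0, 1): penult m2 not 3rd/6th
  -> R7 @ bar 6 tick 2 v(1,): C4->D3 leap 10st
  -> R2 @ bar 7 tick 0 v(0, 1): B2/D3 m3 -> C3/C4 P8 similar
  -> R7 @ bar 7 tick 0 v(1,): D3->C4 leap 10st

(1, 0, R4, (0, 1))
(2, 0, R4, (0, 1))
(2, 2, R7, (1,))
(3, 0, R4, (0, 1))
(4, 0, R4, (0, 1))
(6, 0, R4, (0, 1))
(6, 0, R8, (0, 1))
(6, 2, R7, (1,))
(7, 0, R2, (0, 1))
(7, 0, R7, (1,))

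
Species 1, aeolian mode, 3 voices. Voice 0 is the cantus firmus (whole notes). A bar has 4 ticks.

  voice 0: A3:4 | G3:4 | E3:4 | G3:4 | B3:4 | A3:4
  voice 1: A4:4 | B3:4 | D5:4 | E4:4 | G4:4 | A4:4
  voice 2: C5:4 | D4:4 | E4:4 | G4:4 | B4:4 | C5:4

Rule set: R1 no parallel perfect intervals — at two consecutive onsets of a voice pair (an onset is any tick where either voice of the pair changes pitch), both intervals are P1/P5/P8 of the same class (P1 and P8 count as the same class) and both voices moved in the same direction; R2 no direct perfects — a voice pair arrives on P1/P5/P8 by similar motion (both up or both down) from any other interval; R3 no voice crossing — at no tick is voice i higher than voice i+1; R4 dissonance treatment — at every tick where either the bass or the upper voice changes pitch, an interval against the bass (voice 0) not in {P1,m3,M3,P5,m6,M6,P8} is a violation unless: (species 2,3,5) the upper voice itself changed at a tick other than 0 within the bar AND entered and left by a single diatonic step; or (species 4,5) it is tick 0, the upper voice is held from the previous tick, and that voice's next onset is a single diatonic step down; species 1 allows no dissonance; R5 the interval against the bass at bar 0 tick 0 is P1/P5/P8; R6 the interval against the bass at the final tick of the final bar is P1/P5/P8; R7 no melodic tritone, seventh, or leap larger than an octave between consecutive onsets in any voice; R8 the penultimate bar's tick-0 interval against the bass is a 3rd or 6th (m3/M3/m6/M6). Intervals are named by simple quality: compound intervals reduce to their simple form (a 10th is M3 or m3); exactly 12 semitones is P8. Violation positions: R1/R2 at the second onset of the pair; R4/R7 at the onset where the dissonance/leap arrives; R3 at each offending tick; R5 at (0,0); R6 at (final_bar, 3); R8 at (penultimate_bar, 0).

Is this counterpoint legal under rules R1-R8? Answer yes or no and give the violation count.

bar 0: v0=A3 v1=A4 v2=C5 (m3)
bar 1: v0=G3 v1=B3 v2=D4 (P5)
bar 2: v0=E3 v1=D5 v2=E4 (P8)
bar 3: v0=G3 v1=E4 v2=G4 (P8)
bar 4: v0=B3 v1=G4 v2=B4 (P8)
bar 5: v0=A3 v1=A4 v2=C5 (m3)
  R5 @ bar0.0: opens on m3
  R2 @ bar1.0: A3/C5 m3 -> G3/D4 P5 similar
  R7 @ bar1.0: A4->B3 leap 10st
  R7 @ bar1.0: C5->D4 leap 10st
  R3 @ bar2.0: D5 above E4
  R4 @ bar2.0: E3/D5 m7 untreated
  R7 @ bar2.0: B3->D5 leap 15st
  R3 @ bar2.1: D5 above E4
  R3 @ bar2.2: D5 above E4
  R3 @ bar2.3: D5 above E4
  R1 @ bar3.0: E3/E4 P8 -> G3/G4 P8 similar
  R7 @ bar3.0: D5->E4 leap 10st
  R1 @ bar4.0: G3/G4 P8 -> B3/B4 P8 similar
  R8 @ bar4.0: penult P8 not 3rd/6th
  R6 @ bar5.3: closes on m3

No (15 violations)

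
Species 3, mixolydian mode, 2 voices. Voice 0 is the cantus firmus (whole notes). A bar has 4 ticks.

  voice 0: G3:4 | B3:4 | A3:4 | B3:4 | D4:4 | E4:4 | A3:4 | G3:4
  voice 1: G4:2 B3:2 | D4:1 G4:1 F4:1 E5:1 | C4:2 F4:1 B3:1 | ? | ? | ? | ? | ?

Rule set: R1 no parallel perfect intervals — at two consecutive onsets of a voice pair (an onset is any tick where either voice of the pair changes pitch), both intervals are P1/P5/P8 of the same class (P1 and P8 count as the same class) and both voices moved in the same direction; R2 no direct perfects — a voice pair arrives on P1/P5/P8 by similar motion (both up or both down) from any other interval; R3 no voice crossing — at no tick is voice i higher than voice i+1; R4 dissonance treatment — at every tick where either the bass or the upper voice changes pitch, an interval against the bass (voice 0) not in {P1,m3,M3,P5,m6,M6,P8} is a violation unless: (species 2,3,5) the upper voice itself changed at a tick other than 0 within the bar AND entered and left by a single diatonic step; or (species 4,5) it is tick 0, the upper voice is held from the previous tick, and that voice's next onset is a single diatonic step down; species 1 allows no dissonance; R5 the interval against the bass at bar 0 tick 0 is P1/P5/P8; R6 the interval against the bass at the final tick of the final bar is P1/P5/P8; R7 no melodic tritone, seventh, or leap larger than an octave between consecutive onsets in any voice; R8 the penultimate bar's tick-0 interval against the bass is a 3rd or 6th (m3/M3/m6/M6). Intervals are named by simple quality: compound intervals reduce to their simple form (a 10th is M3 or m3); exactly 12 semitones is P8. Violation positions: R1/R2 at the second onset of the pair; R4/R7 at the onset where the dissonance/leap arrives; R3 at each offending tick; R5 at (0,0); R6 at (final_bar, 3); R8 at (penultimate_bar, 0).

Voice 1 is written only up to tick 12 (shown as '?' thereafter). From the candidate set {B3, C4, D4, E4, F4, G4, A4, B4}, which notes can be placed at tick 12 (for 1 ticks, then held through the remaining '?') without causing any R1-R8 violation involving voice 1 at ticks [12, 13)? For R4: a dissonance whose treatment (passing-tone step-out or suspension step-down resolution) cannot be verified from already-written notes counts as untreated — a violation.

B3: legal
C4: violates R4
D4: legal
E4: violates R4
F4: violates R4,R7
G4: legal
A4: violates R4,R7
B4: violates R2

{B3, D4, G4}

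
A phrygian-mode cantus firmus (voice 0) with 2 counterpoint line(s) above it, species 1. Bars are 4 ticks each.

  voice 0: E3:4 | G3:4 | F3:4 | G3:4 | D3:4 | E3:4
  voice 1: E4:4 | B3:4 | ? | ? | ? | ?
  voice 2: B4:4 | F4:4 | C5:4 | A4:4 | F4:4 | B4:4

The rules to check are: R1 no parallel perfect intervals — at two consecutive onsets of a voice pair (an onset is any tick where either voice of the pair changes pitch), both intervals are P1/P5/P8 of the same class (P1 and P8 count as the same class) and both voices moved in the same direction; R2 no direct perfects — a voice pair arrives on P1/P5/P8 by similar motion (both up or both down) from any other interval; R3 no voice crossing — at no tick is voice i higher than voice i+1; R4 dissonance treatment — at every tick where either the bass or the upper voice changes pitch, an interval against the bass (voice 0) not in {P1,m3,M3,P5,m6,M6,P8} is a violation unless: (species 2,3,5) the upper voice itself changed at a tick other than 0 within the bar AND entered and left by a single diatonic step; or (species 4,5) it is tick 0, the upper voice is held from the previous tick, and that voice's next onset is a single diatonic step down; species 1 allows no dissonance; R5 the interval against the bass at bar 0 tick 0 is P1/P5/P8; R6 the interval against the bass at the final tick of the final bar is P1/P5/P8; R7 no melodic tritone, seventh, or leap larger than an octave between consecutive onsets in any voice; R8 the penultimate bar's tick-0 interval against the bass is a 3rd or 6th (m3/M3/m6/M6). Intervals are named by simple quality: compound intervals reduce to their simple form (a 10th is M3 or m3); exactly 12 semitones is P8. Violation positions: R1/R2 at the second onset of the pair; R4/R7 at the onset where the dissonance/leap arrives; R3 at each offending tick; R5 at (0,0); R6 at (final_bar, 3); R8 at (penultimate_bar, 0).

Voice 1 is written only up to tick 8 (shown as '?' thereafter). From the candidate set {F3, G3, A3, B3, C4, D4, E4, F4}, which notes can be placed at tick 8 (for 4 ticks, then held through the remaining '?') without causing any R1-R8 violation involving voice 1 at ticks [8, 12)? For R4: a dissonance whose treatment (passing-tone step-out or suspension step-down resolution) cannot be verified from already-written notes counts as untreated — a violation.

F3: violates R2,R7
G3: violates R4
A3: legal
B3: violates R4
C4: violates R2
D4: legal
E4: violates R4
F4: violates R2,R7

{A3, D4}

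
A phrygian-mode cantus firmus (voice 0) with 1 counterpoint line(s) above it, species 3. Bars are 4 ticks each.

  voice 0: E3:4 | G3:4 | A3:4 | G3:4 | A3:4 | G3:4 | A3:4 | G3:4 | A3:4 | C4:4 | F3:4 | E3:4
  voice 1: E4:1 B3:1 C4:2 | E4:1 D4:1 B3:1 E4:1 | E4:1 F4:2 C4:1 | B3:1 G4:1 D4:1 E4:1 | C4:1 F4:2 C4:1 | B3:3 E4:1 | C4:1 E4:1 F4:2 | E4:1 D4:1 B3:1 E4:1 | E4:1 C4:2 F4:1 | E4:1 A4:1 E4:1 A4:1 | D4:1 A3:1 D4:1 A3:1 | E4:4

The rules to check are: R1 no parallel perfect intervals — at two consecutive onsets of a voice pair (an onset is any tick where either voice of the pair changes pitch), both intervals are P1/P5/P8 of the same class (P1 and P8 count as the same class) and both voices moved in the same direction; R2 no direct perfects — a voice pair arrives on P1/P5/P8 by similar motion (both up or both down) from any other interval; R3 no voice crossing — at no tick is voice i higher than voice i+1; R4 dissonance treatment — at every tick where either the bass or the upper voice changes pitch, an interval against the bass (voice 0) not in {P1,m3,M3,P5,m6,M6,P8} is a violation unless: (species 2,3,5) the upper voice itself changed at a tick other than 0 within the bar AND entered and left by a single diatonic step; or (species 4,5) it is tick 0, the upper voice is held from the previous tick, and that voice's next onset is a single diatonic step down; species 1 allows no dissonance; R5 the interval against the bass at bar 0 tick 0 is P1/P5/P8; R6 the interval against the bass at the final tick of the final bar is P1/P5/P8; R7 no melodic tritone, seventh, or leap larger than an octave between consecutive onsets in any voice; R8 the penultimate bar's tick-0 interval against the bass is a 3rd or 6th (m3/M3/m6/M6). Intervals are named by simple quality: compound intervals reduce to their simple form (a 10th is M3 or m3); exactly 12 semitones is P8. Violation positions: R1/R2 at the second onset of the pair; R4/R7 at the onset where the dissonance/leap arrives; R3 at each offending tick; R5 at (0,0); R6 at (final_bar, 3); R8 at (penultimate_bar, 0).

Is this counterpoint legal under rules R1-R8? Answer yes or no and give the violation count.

bar 0: v0=E3 v1=E4 (P8)
bar 1: v0=G3 v1=E4 (M6)
bar 2: v0=A3 v1=E4 (P5)
bar 3: v0=G3 v1=B3 (M3)
bar 4: v0=A3 v1=C4 (m3)
bar 5: v0=G3 v1=B3 (M3)
bar 6: v0=A3 v1=C4 (m3)
bar 7: v0=G3 v1=E4 (M6)
bar 8: v0=A3 v1=E4 (P5)
bar 9: v0=C4 v1=E4 (M3)
bar 10: v0=F3 v1=D4 (M6)
bar 11: v0=E3 v1=E4 (P8)

Yes (0 violations)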